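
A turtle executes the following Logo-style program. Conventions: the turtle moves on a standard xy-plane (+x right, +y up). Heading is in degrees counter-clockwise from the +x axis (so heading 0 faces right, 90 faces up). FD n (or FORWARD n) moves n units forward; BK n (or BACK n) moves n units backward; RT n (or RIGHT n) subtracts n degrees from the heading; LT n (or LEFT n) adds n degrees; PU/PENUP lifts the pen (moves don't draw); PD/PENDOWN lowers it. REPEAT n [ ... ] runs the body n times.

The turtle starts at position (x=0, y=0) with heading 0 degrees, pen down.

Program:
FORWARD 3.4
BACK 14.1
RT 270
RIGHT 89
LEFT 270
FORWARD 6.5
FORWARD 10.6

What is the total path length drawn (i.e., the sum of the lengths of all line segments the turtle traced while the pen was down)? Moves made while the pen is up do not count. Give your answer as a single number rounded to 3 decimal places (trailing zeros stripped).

Executing turtle program step by step:
Start: pos=(0,0), heading=0, pen down
FD 3.4: (0,0) -> (3.4,0) [heading=0, draw]
BK 14.1: (3.4,0) -> (-10.7,0) [heading=0, draw]
RT 270: heading 0 -> 90
RT 89: heading 90 -> 1
LT 270: heading 1 -> 271
FD 6.5: (-10.7,0) -> (-10.587,-6.499) [heading=271, draw]
FD 10.6: (-10.587,-6.499) -> (-10.402,-17.097) [heading=271, draw]
Final: pos=(-10.402,-17.097), heading=271, 4 segment(s) drawn

Segment lengths:
  seg 1: (0,0) -> (3.4,0), length = 3.4
  seg 2: (3.4,0) -> (-10.7,0), length = 14.1
  seg 3: (-10.7,0) -> (-10.587,-6.499), length = 6.5
  seg 4: (-10.587,-6.499) -> (-10.402,-17.097), length = 10.6
Total = 34.6

Answer: 34.6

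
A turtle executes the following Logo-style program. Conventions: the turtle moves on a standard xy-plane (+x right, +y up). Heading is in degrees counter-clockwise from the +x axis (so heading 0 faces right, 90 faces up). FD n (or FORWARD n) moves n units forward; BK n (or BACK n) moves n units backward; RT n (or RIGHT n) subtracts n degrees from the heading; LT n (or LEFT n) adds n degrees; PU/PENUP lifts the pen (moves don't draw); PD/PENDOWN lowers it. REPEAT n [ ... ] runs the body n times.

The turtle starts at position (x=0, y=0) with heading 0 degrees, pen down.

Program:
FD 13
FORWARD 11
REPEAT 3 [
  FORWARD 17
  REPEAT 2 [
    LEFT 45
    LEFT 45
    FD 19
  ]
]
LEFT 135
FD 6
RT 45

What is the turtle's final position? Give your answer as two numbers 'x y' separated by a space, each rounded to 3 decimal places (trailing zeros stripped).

Answer: 26.243 14.757

Derivation:
Executing turtle program step by step:
Start: pos=(0,0), heading=0, pen down
FD 13: (0,0) -> (13,0) [heading=0, draw]
FD 11: (13,0) -> (24,0) [heading=0, draw]
REPEAT 3 [
  -- iteration 1/3 --
  FD 17: (24,0) -> (41,0) [heading=0, draw]
  REPEAT 2 [
    -- iteration 1/2 --
    LT 45: heading 0 -> 45
    LT 45: heading 45 -> 90
    FD 19: (41,0) -> (41,19) [heading=90, draw]
    -- iteration 2/2 --
    LT 45: heading 90 -> 135
    LT 45: heading 135 -> 180
    FD 19: (41,19) -> (22,19) [heading=180, draw]
  ]
  -- iteration 2/3 --
  FD 17: (22,19) -> (5,19) [heading=180, draw]
  REPEAT 2 [
    -- iteration 1/2 --
    LT 45: heading 180 -> 225
    LT 45: heading 225 -> 270
    FD 19: (5,19) -> (5,0) [heading=270, draw]
    -- iteration 2/2 --
    LT 45: heading 270 -> 315
    LT 45: heading 315 -> 0
    FD 19: (5,0) -> (24,0) [heading=0, draw]
  ]
  -- iteration 3/3 --
  FD 17: (24,0) -> (41,0) [heading=0, draw]
  REPEAT 2 [
    -- iteration 1/2 --
    LT 45: heading 0 -> 45
    LT 45: heading 45 -> 90
    FD 19: (41,0) -> (41,19) [heading=90, draw]
    -- iteration 2/2 --
    LT 45: heading 90 -> 135
    LT 45: heading 135 -> 180
    FD 19: (41,19) -> (22,19) [heading=180, draw]
  ]
]
LT 135: heading 180 -> 315
FD 6: (22,19) -> (26.243,14.757) [heading=315, draw]
RT 45: heading 315 -> 270
Final: pos=(26.243,14.757), heading=270, 12 segment(s) drawn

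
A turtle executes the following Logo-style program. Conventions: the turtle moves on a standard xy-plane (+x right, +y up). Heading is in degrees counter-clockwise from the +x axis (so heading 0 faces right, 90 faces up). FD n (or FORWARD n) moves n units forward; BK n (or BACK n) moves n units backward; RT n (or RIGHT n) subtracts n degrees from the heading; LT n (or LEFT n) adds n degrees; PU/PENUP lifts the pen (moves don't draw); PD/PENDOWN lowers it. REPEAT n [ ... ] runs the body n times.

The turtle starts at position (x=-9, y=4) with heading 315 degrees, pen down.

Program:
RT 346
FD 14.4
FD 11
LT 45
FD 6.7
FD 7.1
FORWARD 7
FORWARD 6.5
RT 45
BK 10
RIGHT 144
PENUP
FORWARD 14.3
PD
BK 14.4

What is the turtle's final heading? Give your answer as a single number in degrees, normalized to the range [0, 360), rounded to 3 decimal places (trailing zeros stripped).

Answer: 185

Derivation:
Executing turtle program step by step:
Start: pos=(-9,4), heading=315, pen down
RT 346: heading 315 -> 329
FD 14.4: (-9,4) -> (3.343,-3.417) [heading=329, draw]
FD 11: (3.343,-3.417) -> (12.772,-9.082) [heading=329, draw]
LT 45: heading 329 -> 14
FD 6.7: (12.772,-9.082) -> (19.273,-7.461) [heading=14, draw]
FD 7.1: (19.273,-7.461) -> (26.162,-5.743) [heading=14, draw]
FD 7: (26.162,-5.743) -> (32.954,-4.05) [heading=14, draw]
FD 6.5: (32.954,-4.05) -> (39.261,-2.477) [heading=14, draw]
RT 45: heading 14 -> 329
BK 10: (39.261,-2.477) -> (30.689,2.673) [heading=329, draw]
RT 144: heading 329 -> 185
PU: pen up
FD 14.3: (30.689,2.673) -> (16.444,1.427) [heading=185, move]
PD: pen down
BK 14.4: (16.444,1.427) -> (30.789,2.682) [heading=185, draw]
Final: pos=(30.789,2.682), heading=185, 8 segment(s) drawn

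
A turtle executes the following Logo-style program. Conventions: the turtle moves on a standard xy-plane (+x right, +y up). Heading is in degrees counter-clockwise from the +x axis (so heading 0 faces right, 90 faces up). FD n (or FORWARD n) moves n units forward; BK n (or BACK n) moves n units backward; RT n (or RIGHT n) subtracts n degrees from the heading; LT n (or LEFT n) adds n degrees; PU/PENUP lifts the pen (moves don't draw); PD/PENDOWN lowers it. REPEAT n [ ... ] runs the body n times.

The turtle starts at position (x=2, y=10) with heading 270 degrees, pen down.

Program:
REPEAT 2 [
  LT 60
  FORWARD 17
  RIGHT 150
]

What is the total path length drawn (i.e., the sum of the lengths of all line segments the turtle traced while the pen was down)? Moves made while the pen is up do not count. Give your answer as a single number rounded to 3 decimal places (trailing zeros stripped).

Executing turtle program step by step:
Start: pos=(2,10), heading=270, pen down
REPEAT 2 [
  -- iteration 1/2 --
  LT 60: heading 270 -> 330
  FD 17: (2,10) -> (16.722,1.5) [heading=330, draw]
  RT 150: heading 330 -> 180
  -- iteration 2/2 --
  LT 60: heading 180 -> 240
  FD 17: (16.722,1.5) -> (8.222,-13.222) [heading=240, draw]
  RT 150: heading 240 -> 90
]
Final: pos=(8.222,-13.222), heading=90, 2 segment(s) drawn

Segment lengths:
  seg 1: (2,10) -> (16.722,1.5), length = 17
  seg 2: (16.722,1.5) -> (8.222,-13.222), length = 17
Total = 34

Answer: 34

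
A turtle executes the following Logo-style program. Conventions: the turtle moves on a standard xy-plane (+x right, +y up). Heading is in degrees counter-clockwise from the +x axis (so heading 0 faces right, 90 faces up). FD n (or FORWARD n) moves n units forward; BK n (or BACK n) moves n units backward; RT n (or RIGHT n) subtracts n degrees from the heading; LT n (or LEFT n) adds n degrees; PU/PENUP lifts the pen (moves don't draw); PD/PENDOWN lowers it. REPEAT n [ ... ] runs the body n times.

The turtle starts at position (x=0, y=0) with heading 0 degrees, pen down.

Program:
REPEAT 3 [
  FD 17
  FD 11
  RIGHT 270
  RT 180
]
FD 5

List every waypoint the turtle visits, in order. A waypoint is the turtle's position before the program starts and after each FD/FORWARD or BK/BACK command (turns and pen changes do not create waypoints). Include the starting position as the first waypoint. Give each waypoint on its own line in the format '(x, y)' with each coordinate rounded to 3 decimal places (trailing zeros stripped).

Executing turtle program step by step:
Start: pos=(0,0), heading=0, pen down
REPEAT 3 [
  -- iteration 1/3 --
  FD 17: (0,0) -> (17,0) [heading=0, draw]
  FD 11: (17,0) -> (28,0) [heading=0, draw]
  RT 270: heading 0 -> 90
  RT 180: heading 90 -> 270
  -- iteration 2/3 --
  FD 17: (28,0) -> (28,-17) [heading=270, draw]
  FD 11: (28,-17) -> (28,-28) [heading=270, draw]
  RT 270: heading 270 -> 0
  RT 180: heading 0 -> 180
  -- iteration 3/3 --
  FD 17: (28,-28) -> (11,-28) [heading=180, draw]
  FD 11: (11,-28) -> (0,-28) [heading=180, draw]
  RT 270: heading 180 -> 270
  RT 180: heading 270 -> 90
]
FD 5: (0,-28) -> (0,-23) [heading=90, draw]
Final: pos=(0,-23), heading=90, 7 segment(s) drawn
Waypoints (8 total):
(0, 0)
(17, 0)
(28, 0)
(28, -17)
(28, -28)
(11, -28)
(0, -28)
(0, -23)

Answer: (0, 0)
(17, 0)
(28, 0)
(28, -17)
(28, -28)
(11, -28)
(0, -28)
(0, -23)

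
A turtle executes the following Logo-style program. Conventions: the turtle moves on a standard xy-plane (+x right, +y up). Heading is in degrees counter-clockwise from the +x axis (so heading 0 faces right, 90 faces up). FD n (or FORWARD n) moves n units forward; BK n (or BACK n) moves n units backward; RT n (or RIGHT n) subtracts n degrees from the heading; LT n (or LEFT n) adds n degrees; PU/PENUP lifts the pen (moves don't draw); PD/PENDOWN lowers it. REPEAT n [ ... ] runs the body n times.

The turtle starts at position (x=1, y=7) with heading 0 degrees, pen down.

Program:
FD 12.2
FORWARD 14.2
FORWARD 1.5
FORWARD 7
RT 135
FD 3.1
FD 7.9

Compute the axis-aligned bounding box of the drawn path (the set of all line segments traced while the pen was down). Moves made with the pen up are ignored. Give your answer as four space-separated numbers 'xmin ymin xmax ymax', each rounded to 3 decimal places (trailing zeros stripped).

Answer: 1 -0.778 35.9 7

Derivation:
Executing turtle program step by step:
Start: pos=(1,7), heading=0, pen down
FD 12.2: (1,7) -> (13.2,7) [heading=0, draw]
FD 14.2: (13.2,7) -> (27.4,7) [heading=0, draw]
FD 1.5: (27.4,7) -> (28.9,7) [heading=0, draw]
FD 7: (28.9,7) -> (35.9,7) [heading=0, draw]
RT 135: heading 0 -> 225
FD 3.1: (35.9,7) -> (33.708,4.808) [heading=225, draw]
FD 7.9: (33.708,4.808) -> (28.122,-0.778) [heading=225, draw]
Final: pos=(28.122,-0.778), heading=225, 6 segment(s) drawn

Segment endpoints: x in {1, 13.2, 27.4, 28.122, 28.9, 33.708, 35.9}, y in {-0.778, 4.808, 7}
xmin=1, ymin=-0.778, xmax=35.9, ymax=7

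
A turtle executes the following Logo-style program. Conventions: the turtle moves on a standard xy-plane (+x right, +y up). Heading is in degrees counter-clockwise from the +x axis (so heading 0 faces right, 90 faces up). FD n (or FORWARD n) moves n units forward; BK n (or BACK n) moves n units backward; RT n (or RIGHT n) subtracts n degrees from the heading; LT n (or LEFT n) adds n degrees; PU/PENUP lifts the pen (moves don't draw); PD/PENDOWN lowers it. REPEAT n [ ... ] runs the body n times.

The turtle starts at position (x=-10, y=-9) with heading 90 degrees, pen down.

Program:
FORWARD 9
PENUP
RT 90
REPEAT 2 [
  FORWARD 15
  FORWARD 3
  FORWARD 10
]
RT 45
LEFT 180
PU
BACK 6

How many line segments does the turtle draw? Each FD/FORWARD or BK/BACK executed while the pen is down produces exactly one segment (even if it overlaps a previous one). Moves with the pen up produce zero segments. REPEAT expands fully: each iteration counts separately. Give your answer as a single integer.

Executing turtle program step by step:
Start: pos=(-10,-9), heading=90, pen down
FD 9: (-10,-9) -> (-10,0) [heading=90, draw]
PU: pen up
RT 90: heading 90 -> 0
REPEAT 2 [
  -- iteration 1/2 --
  FD 15: (-10,0) -> (5,0) [heading=0, move]
  FD 3: (5,0) -> (8,0) [heading=0, move]
  FD 10: (8,0) -> (18,0) [heading=0, move]
  -- iteration 2/2 --
  FD 15: (18,0) -> (33,0) [heading=0, move]
  FD 3: (33,0) -> (36,0) [heading=0, move]
  FD 10: (36,0) -> (46,0) [heading=0, move]
]
RT 45: heading 0 -> 315
LT 180: heading 315 -> 135
PU: pen up
BK 6: (46,0) -> (50.243,-4.243) [heading=135, move]
Final: pos=(50.243,-4.243), heading=135, 1 segment(s) drawn
Segments drawn: 1

Answer: 1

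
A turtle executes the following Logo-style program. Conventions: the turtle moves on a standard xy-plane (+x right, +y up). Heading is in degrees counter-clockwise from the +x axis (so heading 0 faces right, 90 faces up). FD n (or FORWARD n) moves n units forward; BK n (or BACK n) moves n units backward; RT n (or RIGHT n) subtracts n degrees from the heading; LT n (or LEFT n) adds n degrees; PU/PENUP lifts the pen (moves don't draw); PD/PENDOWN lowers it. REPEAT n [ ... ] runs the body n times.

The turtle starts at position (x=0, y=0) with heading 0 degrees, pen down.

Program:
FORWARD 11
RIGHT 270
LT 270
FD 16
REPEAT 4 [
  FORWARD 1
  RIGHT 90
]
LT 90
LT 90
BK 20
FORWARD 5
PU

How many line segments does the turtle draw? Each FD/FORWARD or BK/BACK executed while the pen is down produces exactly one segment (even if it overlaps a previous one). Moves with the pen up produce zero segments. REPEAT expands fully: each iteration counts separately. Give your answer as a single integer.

Answer: 8

Derivation:
Executing turtle program step by step:
Start: pos=(0,0), heading=0, pen down
FD 11: (0,0) -> (11,0) [heading=0, draw]
RT 270: heading 0 -> 90
LT 270: heading 90 -> 0
FD 16: (11,0) -> (27,0) [heading=0, draw]
REPEAT 4 [
  -- iteration 1/4 --
  FD 1: (27,0) -> (28,0) [heading=0, draw]
  RT 90: heading 0 -> 270
  -- iteration 2/4 --
  FD 1: (28,0) -> (28,-1) [heading=270, draw]
  RT 90: heading 270 -> 180
  -- iteration 3/4 --
  FD 1: (28,-1) -> (27,-1) [heading=180, draw]
  RT 90: heading 180 -> 90
  -- iteration 4/4 --
  FD 1: (27,-1) -> (27,0) [heading=90, draw]
  RT 90: heading 90 -> 0
]
LT 90: heading 0 -> 90
LT 90: heading 90 -> 180
BK 20: (27,0) -> (47,0) [heading=180, draw]
FD 5: (47,0) -> (42,0) [heading=180, draw]
PU: pen up
Final: pos=(42,0), heading=180, 8 segment(s) drawn
Segments drawn: 8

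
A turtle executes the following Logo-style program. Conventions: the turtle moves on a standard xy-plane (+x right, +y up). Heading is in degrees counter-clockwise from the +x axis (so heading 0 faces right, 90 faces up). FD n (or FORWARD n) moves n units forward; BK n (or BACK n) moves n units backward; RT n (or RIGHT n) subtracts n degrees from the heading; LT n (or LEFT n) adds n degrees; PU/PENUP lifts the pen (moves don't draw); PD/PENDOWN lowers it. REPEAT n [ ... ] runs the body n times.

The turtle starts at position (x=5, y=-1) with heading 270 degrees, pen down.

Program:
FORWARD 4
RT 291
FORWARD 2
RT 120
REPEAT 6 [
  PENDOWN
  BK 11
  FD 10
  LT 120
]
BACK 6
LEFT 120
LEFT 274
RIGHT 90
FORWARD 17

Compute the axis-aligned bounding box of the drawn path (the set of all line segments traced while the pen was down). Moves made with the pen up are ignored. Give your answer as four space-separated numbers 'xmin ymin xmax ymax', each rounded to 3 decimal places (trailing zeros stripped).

Executing turtle program step by step:
Start: pos=(5,-1), heading=270, pen down
FD 4: (5,-1) -> (5,-5) [heading=270, draw]
RT 291: heading 270 -> 339
FD 2: (5,-5) -> (6.867,-5.717) [heading=339, draw]
RT 120: heading 339 -> 219
REPEAT 6 [
  -- iteration 1/6 --
  PD: pen down
  BK 11: (6.867,-5.717) -> (15.416,1.206) [heading=219, draw]
  FD 10: (15.416,1.206) -> (7.644,-5.087) [heading=219, draw]
  LT 120: heading 219 -> 339
  -- iteration 2/6 --
  PD: pen down
  BK 11: (7.644,-5.087) -> (-2.625,-1.145) [heading=339, draw]
  FD 10: (-2.625,-1.145) -> (6.711,-4.729) [heading=339, draw]
  LT 120: heading 339 -> 99
  -- iteration 3/6 --
  PD: pen down
  BK 11: (6.711,-4.729) -> (8.432,-15.594) [heading=99, draw]
  FD 10: (8.432,-15.594) -> (6.867,-5.717) [heading=99, draw]
  LT 120: heading 99 -> 219
  -- iteration 4/6 --
  PD: pen down
  BK 11: (6.867,-5.717) -> (15.416,1.206) [heading=219, draw]
  FD 10: (15.416,1.206) -> (7.644,-5.087) [heading=219, draw]
  LT 120: heading 219 -> 339
  -- iteration 5/6 --
  PD: pen down
  BK 11: (7.644,-5.087) -> (-2.625,-1.145) [heading=339, draw]
  FD 10: (-2.625,-1.145) -> (6.711,-4.729) [heading=339, draw]
  LT 120: heading 339 -> 99
  -- iteration 6/6 --
  PD: pen down
  BK 11: (6.711,-4.729) -> (8.432,-15.594) [heading=99, draw]
  FD 10: (8.432,-15.594) -> (6.867,-5.717) [heading=99, draw]
  LT 120: heading 99 -> 219
]
BK 6: (6.867,-5.717) -> (11.53,-1.941) [heading=219, draw]
LT 120: heading 219 -> 339
LT 274: heading 339 -> 253
RT 90: heading 253 -> 163
FD 17: (11.53,-1.941) -> (-4.727,3.03) [heading=163, draw]
Final: pos=(-4.727,3.03), heading=163, 16 segment(s) drawn

Segment endpoints: x in {-4.727, -2.625, -2.625, 5, 5, 6.711, 6.711, 6.867, 6.867, 6.867, 7.644, 7.644, 8.432, 8.432, 11.53, 15.416}, y in {-15.594, -15.594, -5.717, -5.717, -5.087, -5.087, -5, -4.729, -4.729, -1.941, -1.145, -1.145, -1, 1.206, 1.206, 3.03}
xmin=-4.727, ymin=-15.594, xmax=15.416, ymax=3.03

Answer: -4.727 -15.594 15.416 3.03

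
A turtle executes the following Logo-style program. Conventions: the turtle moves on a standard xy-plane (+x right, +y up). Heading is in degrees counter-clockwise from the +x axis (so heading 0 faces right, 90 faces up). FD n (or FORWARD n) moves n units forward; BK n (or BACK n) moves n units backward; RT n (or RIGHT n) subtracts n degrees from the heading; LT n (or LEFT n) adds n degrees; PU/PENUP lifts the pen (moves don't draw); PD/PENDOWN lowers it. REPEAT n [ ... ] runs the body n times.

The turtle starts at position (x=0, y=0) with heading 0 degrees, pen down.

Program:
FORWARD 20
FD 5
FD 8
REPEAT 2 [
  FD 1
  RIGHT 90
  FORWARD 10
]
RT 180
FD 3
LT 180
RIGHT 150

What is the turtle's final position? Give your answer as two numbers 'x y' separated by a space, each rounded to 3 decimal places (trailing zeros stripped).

Executing turtle program step by step:
Start: pos=(0,0), heading=0, pen down
FD 20: (0,0) -> (20,0) [heading=0, draw]
FD 5: (20,0) -> (25,0) [heading=0, draw]
FD 8: (25,0) -> (33,0) [heading=0, draw]
REPEAT 2 [
  -- iteration 1/2 --
  FD 1: (33,0) -> (34,0) [heading=0, draw]
  RT 90: heading 0 -> 270
  FD 10: (34,0) -> (34,-10) [heading=270, draw]
  -- iteration 2/2 --
  FD 1: (34,-10) -> (34,-11) [heading=270, draw]
  RT 90: heading 270 -> 180
  FD 10: (34,-11) -> (24,-11) [heading=180, draw]
]
RT 180: heading 180 -> 0
FD 3: (24,-11) -> (27,-11) [heading=0, draw]
LT 180: heading 0 -> 180
RT 150: heading 180 -> 30
Final: pos=(27,-11), heading=30, 8 segment(s) drawn

Answer: 27 -11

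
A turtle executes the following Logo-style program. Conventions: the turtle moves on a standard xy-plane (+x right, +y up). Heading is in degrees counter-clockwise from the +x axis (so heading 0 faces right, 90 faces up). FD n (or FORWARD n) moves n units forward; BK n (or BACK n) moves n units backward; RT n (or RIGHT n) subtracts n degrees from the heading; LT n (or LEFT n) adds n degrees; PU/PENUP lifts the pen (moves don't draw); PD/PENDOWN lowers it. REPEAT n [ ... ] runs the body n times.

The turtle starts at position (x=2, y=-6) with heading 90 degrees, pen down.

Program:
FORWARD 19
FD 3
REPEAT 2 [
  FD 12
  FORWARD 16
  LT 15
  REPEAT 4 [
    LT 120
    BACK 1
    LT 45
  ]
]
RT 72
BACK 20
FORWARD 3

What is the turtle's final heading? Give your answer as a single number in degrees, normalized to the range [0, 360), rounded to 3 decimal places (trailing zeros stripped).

Answer: 288

Derivation:
Executing turtle program step by step:
Start: pos=(2,-6), heading=90, pen down
FD 19: (2,-6) -> (2,13) [heading=90, draw]
FD 3: (2,13) -> (2,16) [heading=90, draw]
REPEAT 2 [
  -- iteration 1/2 --
  FD 12: (2,16) -> (2,28) [heading=90, draw]
  FD 16: (2,28) -> (2,44) [heading=90, draw]
  LT 15: heading 90 -> 105
  REPEAT 4 [
    -- iteration 1/4 --
    LT 120: heading 105 -> 225
    BK 1: (2,44) -> (2.707,44.707) [heading=225, draw]
    LT 45: heading 225 -> 270
    -- iteration 2/4 --
    LT 120: heading 270 -> 30
    BK 1: (2.707,44.707) -> (1.841,44.207) [heading=30, draw]
    LT 45: heading 30 -> 75
    -- iteration 3/4 --
    LT 120: heading 75 -> 195
    BK 1: (1.841,44.207) -> (2.807,44.466) [heading=195, draw]
    LT 45: heading 195 -> 240
    -- iteration 4/4 --
    LT 120: heading 240 -> 0
    BK 1: (2.807,44.466) -> (1.807,44.466) [heading=0, draw]
    LT 45: heading 0 -> 45
  ]
  -- iteration 2/2 --
  FD 12: (1.807,44.466) -> (10.292,52.951) [heading=45, draw]
  FD 16: (10.292,52.951) -> (21.606,64.265) [heading=45, draw]
  LT 15: heading 45 -> 60
  REPEAT 4 [
    -- iteration 1/4 --
    LT 120: heading 60 -> 180
    BK 1: (21.606,64.265) -> (22.606,64.265) [heading=180, draw]
    LT 45: heading 180 -> 225
    -- iteration 2/4 --
    LT 120: heading 225 -> 345
    BK 1: (22.606,64.265) -> (21.64,64.524) [heading=345, draw]
    LT 45: heading 345 -> 30
    -- iteration 3/4 --
    LT 120: heading 30 -> 150
    BK 1: (21.64,64.524) -> (22.506,64.024) [heading=150, draw]
    LT 45: heading 150 -> 195
    -- iteration 4/4 --
    LT 120: heading 195 -> 315
    BK 1: (22.506,64.024) -> (21.799,64.731) [heading=315, draw]
    LT 45: heading 315 -> 0
  ]
]
RT 72: heading 0 -> 288
BK 20: (21.799,64.731) -> (15.619,83.752) [heading=288, draw]
FD 3: (15.619,83.752) -> (16.546,80.899) [heading=288, draw]
Final: pos=(16.546,80.899), heading=288, 16 segment(s) drawn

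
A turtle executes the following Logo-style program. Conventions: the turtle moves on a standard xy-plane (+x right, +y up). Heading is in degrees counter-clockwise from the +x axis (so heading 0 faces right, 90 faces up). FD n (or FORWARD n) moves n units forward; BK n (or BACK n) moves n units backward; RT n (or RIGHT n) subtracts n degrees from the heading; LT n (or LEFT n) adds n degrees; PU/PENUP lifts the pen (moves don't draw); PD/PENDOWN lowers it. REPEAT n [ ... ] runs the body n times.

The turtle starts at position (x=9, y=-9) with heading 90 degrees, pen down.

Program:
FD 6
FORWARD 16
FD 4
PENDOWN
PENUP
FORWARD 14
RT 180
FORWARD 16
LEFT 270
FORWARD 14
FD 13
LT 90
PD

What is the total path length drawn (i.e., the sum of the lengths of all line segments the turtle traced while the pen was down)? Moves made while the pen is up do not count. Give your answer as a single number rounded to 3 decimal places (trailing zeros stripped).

Executing turtle program step by step:
Start: pos=(9,-9), heading=90, pen down
FD 6: (9,-9) -> (9,-3) [heading=90, draw]
FD 16: (9,-3) -> (9,13) [heading=90, draw]
FD 4: (9,13) -> (9,17) [heading=90, draw]
PD: pen down
PU: pen up
FD 14: (9,17) -> (9,31) [heading=90, move]
RT 180: heading 90 -> 270
FD 16: (9,31) -> (9,15) [heading=270, move]
LT 270: heading 270 -> 180
FD 14: (9,15) -> (-5,15) [heading=180, move]
FD 13: (-5,15) -> (-18,15) [heading=180, move]
LT 90: heading 180 -> 270
PD: pen down
Final: pos=(-18,15), heading=270, 3 segment(s) drawn

Segment lengths:
  seg 1: (9,-9) -> (9,-3), length = 6
  seg 2: (9,-3) -> (9,13), length = 16
  seg 3: (9,13) -> (9,17), length = 4
Total = 26

Answer: 26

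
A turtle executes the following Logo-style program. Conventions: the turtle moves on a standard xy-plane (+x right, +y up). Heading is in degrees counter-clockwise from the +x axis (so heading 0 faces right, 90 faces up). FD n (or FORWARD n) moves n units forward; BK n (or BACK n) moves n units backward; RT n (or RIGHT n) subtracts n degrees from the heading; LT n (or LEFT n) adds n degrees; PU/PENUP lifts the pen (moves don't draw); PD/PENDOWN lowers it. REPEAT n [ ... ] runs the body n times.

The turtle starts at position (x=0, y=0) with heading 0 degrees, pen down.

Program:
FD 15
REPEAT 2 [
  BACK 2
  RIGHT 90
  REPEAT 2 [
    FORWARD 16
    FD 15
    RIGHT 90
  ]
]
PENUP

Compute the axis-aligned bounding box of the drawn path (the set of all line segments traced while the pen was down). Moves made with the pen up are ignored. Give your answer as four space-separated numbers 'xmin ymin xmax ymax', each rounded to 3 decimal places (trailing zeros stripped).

Executing turtle program step by step:
Start: pos=(0,0), heading=0, pen down
FD 15: (0,0) -> (15,0) [heading=0, draw]
REPEAT 2 [
  -- iteration 1/2 --
  BK 2: (15,0) -> (13,0) [heading=0, draw]
  RT 90: heading 0 -> 270
  REPEAT 2 [
    -- iteration 1/2 --
    FD 16: (13,0) -> (13,-16) [heading=270, draw]
    FD 15: (13,-16) -> (13,-31) [heading=270, draw]
    RT 90: heading 270 -> 180
    -- iteration 2/2 --
    FD 16: (13,-31) -> (-3,-31) [heading=180, draw]
    FD 15: (-3,-31) -> (-18,-31) [heading=180, draw]
    RT 90: heading 180 -> 90
  ]
  -- iteration 2/2 --
  BK 2: (-18,-31) -> (-18,-33) [heading=90, draw]
  RT 90: heading 90 -> 0
  REPEAT 2 [
    -- iteration 1/2 --
    FD 16: (-18,-33) -> (-2,-33) [heading=0, draw]
    FD 15: (-2,-33) -> (13,-33) [heading=0, draw]
    RT 90: heading 0 -> 270
    -- iteration 2/2 --
    FD 16: (13,-33) -> (13,-49) [heading=270, draw]
    FD 15: (13,-49) -> (13,-64) [heading=270, draw]
    RT 90: heading 270 -> 180
  ]
]
PU: pen up
Final: pos=(13,-64), heading=180, 11 segment(s) drawn

Segment endpoints: x in {-18, -3, -2, 0, 13, 13, 13, 13, 13, 15}, y in {-64, -49, -33, -33, -33, -31, -31, -31, -16, 0}
xmin=-18, ymin=-64, xmax=15, ymax=0

Answer: -18 -64 15 0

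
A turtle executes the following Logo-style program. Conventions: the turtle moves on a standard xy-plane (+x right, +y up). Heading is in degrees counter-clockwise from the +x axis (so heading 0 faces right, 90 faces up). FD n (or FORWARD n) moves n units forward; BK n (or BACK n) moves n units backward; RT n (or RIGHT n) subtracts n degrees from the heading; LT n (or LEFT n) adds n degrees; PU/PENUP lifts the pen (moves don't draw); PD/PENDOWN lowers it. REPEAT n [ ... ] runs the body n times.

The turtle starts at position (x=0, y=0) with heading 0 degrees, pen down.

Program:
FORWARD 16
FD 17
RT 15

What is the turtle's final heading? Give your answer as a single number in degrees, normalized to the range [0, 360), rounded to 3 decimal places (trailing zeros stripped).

Answer: 345

Derivation:
Executing turtle program step by step:
Start: pos=(0,0), heading=0, pen down
FD 16: (0,0) -> (16,0) [heading=0, draw]
FD 17: (16,0) -> (33,0) [heading=0, draw]
RT 15: heading 0 -> 345
Final: pos=(33,0), heading=345, 2 segment(s) drawn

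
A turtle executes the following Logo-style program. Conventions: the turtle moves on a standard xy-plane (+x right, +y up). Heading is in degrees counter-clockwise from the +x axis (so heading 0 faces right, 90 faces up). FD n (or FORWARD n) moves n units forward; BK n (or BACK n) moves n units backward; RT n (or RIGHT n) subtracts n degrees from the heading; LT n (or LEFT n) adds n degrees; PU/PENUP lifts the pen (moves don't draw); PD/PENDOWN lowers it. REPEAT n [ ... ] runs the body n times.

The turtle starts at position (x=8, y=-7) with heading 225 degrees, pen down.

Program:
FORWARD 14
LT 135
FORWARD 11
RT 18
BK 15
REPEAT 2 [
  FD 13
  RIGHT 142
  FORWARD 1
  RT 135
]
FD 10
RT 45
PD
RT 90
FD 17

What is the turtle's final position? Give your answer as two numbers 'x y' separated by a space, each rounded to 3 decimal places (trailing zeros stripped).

Executing turtle program step by step:
Start: pos=(8,-7), heading=225, pen down
FD 14: (8,-7) -> (-1.899,-16.899) [heading=225, draw]
LT 135: heading 225 -> 0
FD 11: (-1.899,-16.899) -> (9.101,-16.899) [heading=0, draw]
RT 18: heading 0 -> 342
BK 15: (9.101,-16.899) -> (-5.165,-12.264) [heading=342, draw]
REPEAT 2 [
  -- iteration 1/2 --
  FD 13: (-5.165,-12.264) -> (7.198,-16.281) [heading=342, draw]
  RT 142: heading 342 -> 200
  FD 1: (7.198,-16.281) -> (6.259,-16.623) [heading=200, draw]
  RT 135: heading 200 -> 65
  -- iteration 2/2 --
  FD 13: (6.259,-16.623) -> (11.753,-4.841) [heading=65, draw]
  RT 142: heading 65 -> 283
  FD 1: (11.753,-4.841) -> (11.978,-5.816) [heading=283, draw]
  RT 135: heading 283 -> 148
]
FD 10: (11.978,-5.816) -> (3.497,-0.517) [heading=148, draw]
RT 45: heading 148 -> 103
PD: pen down
RT 90: heading 103 -> 13
FD 17: (3.497,-0.517) -> (20.061,3.308) [heading=13, draw]
Final: pos=(20.061,3.308), heading=13, 9 segment(s) drawn

Answer: 20.061 3.308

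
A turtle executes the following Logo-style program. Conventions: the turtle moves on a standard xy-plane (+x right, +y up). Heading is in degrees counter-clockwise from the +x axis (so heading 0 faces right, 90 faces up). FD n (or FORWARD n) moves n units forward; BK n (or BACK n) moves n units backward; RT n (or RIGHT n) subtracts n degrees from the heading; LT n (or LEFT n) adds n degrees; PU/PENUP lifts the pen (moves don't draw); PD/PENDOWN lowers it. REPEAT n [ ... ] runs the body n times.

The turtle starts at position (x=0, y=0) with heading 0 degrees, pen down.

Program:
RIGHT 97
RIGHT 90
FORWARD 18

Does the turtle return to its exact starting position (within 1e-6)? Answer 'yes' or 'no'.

Answer: no

Derivation:
Executing turtle program step by step:
Start: pos=(0,0), heading=0, pen down
RT 97: heading 0 -> 263
RT 90: heading 263 -> 173
FD 18: (0,0) -> (-17.866,2.194) [heading=173, draw]
Final: pos=(-17.866,2.194), heading=173, 1 segment(s) drawn

Start position: (0, 0)
Final position: (-17.866, 2.194)
Distance = 18; >= 1e-6 -> NOT closed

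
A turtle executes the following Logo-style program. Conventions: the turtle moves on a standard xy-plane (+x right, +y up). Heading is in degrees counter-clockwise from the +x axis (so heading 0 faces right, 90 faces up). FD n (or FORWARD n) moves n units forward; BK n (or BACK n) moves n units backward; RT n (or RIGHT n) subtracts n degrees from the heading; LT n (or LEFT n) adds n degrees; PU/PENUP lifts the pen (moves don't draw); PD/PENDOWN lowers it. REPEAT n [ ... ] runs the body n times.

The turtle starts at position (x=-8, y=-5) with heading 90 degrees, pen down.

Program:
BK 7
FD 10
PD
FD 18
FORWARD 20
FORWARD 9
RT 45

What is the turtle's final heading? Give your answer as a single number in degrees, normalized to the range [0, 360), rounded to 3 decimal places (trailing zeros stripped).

Executing turtle program step by step:
Start: pos=(-8,-5), heading=90, pen down
BK 7: (-8,-5) -> (-8,-12) [heading=90, draw]
FD 10: (-8,-12) -> (-8,-2) [heading=90, draw]
PD: pen down
FD 18: (-8,-2) -> (-8,16) [heading=90, draw]
FD 20: (-8,16) -> (-8,36) [heading=90, draw]
FD 9: (-8,36) -> (-8,45) [heading=90, draw]
RT 45: heading 90 -> 45
Final: pos=(-8,45), heading=45, 5 segment(s) drawn

Answer: 45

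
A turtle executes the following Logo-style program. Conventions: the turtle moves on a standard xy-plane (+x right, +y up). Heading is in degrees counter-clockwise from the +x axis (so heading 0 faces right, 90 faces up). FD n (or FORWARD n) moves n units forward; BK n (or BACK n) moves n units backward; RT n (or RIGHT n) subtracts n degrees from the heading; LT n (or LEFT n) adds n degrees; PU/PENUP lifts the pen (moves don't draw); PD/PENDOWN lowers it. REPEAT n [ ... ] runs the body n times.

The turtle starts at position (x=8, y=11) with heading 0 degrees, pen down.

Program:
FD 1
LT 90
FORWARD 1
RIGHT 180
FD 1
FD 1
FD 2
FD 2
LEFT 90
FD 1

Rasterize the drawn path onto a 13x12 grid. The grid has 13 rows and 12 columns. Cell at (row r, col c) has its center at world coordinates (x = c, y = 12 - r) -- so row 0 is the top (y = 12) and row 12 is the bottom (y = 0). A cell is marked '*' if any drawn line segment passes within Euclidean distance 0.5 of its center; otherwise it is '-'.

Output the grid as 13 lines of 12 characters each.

Segment 0: (8,11) -> (9,11)
Segment 1: (9,11) -> (9,12)
Segment 2: (9,12) -> (9,11)
Segment 3: (9,11) -> (9,10)
Segment 4: (9,10) -> (9,8)
Segment 5: (9,8) -> (9,6)
Segment 6: (9,6) -> (10,6)

Answer: ---------*--
--------**--
---------*--
---------*--
---------*--
---------*--
---------**-
------------
------------
------------
------------
------------
------------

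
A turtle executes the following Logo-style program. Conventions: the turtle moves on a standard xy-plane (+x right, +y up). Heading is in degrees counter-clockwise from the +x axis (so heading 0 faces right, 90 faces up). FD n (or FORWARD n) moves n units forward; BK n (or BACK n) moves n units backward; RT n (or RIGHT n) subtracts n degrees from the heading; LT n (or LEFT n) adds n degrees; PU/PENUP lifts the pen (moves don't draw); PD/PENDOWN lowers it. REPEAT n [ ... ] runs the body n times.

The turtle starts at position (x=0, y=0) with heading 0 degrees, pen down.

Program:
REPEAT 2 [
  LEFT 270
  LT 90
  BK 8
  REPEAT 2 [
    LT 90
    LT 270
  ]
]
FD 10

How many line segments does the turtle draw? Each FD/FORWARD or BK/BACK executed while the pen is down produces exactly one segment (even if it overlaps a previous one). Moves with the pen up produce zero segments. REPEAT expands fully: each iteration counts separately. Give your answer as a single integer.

Answer: 3

Derivation:
Executing turtle program step by step:
Start: pos=(0,0), heading=0, pen down
REPEAT 2 [
  -- iteration 1/2 --
  LT 270: heading 0 -> 270
  LT 90: heading 270 -> 0
  BK 8: (0,0) -> (-8,0) [heading=0, draw]
  REPEAT 2 [
    -- iteration 1/2 --
    LT 90: heading 0 -> 90
    LT 270: heading 90 -> 0
    -- iteration 2/2 --
    LT 90: heading 0 -> 90
    LT 270: heading 90 -> 0
  ]
  -- iteration 2/2 --
  LT 270: heading 0 -> 270
  LT 90: heading 270 -> 0
  BK 8: (-8,0) -> (-16,0) [heading=0, draw]
  REPEAT 2 [
    -- iteration 1/2 --
    LT 90: heading 0 -> 90
    LT 270: heading 90 -> 0
    -- iteration 2/2 --
    LT 90: heading 0 -> 90
    LT 270: heading 90 -> 0
  ]
]
FD 10: (-16,0) -> (-6,0) [heading=0, draw]
Final: pos=(-6,0), heading=0, 3 segment(s) drawn
Segments drawn: 3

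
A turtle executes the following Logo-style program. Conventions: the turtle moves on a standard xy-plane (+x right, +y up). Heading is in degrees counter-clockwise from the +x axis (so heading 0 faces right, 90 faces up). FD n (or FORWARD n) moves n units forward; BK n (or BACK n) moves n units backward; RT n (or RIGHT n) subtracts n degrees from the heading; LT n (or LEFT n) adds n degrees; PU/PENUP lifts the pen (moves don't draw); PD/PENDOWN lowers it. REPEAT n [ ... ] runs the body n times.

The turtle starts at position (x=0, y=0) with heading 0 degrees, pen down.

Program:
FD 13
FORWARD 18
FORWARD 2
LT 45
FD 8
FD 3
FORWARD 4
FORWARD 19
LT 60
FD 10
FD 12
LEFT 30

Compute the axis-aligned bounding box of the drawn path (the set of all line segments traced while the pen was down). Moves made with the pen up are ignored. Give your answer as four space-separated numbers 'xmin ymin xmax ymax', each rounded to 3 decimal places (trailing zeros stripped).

Answer: 0 0 57.042 45.292

Derivation:
Executing turtle program step by step:
Start: pos=(0,0), heading=0, pen down
FD 13: (0,0) -> (13,0) [heading=0, draw]
FD 18: (13,0) -> (31,0) [heading=0, draw]
FD 2: (31,0) -> (33,0) [heading=0, draw]
LT 45: heading 0 -> 45
FD 8: (33,0) -> (38.657,5.657) [heading=45, draw]
FD 3: (38.657,5.657) -> (40.778,7.778) [heading=45, draw]
FD 4: (40.778,7.778) -> (43.607,10.607) [heading=45, draw]
FD 19: (43.607,10.607) -> (57.042,24.042) [heading=45, draw]
LT 60: heading 45 -> 105
FD 10: (57.042,24.042) -> (54.453,33.701) [heading=105, draw]
FD 12: (54.453,33.701) -> (51.348,45.292) [heading=105, draw]
LT 30: heading 105 -> 135
Final: pos=(51.348,45.292), heading=135, 9 segment(s) drawn

Segment endpoints: x in {0, 13, 31, 33, 38.657, 40.778, 43.607, 51.348, 54.453, 57.042}, y in {0, 5.657, 7.778, 10.607, 24.042, 33.701, 45.292}
xmin=0, ymin=0, xmax=57.042, ymax=45.292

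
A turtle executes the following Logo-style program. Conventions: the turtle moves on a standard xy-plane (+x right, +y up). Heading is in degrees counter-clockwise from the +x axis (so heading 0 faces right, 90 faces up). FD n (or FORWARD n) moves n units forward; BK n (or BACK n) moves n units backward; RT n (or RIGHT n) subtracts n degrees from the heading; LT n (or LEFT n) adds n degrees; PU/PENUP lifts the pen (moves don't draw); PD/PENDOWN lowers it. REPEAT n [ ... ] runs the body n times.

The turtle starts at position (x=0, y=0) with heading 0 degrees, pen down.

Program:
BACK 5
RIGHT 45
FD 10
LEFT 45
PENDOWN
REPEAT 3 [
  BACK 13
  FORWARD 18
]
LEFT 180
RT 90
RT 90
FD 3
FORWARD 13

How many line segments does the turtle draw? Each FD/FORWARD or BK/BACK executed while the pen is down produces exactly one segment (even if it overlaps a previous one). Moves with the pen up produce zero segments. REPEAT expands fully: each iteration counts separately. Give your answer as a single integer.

Answer: 10

Derivation:
Executing turtle program step by step:
Start: pos=(0,0), heading=0, pen down
BK 5: (0,0) -> (-5,0) [heading=0, draw]
RT 45: heading 0 -> 315
FD 10: (-5,0) -> (2.071,-7.071) [heading=315, draw]
LT 45: heading 315 -> 0
PD: pen down
REPEAT 3 [
  -- iteration 1/3 --
  BK 13: (2.071,-7.071) -> (-10.929,-7.071) [heading=0, draw]
  FD 18: (-10.929,-7.071) -> (7.071,-7.071) [heading=0, draw]
  -- iteration 2/3 --
  BK 13: (7.071,-7.071) -> (-5.929,-7.071) [heading=0, draw]
  FD 18: (-5.929,-7.071) -> (12.071,-7.071) [heading=0, draw]
  -- iteration 3/3 --
  BK 13: (12.071,-7.071) -> (-0.929,-7.071) [heading=0, draw]
  FD 18: (-0.929,-7.071) -> (17.071,-7.071) [heading=0, draw]
]
LT 180: heading 0 -> 180
RT 90: heading 180 -> 90
RT 90: heading 90 -> 0
FD 3: (17.071,-7.071) -> (20.071,-7.071) [heading=0, draw]
FD 13: (20.071,-7.071) -> (33.071,-7.071) [heading=0, draw]
Final: pos=(33.071,-7.071), heading=0, 10 segment(s) drawn
Segments drawn: 10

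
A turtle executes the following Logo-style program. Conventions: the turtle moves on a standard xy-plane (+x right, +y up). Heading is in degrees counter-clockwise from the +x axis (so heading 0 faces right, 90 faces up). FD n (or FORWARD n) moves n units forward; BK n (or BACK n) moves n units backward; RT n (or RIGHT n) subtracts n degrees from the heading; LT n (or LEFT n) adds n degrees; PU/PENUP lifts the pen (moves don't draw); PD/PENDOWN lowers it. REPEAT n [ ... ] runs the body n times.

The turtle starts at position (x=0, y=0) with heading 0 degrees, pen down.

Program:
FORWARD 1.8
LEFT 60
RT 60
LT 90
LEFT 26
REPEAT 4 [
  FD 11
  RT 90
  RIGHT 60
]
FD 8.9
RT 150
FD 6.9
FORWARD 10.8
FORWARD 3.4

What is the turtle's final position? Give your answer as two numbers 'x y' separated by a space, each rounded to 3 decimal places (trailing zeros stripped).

Answer: 1.506 22.995

Derivation:
Executing turtle program step by step:
Start: pos=(0,0), heading=0, pen down
FD 1.8: (0,0) -> (1.8,0) [heading=0, draw]
LT 60: heading 0 -> 60
RT 60: heading 60 -> 0
LT 90: heading 0 -> 90
LT 26: heading 90 -> 116
REPEAT 4 [
  -- iteration 1/4 --
  FD 11: (1.8,0) -> (-3.022,9.887) [heading=116, draw]
  RT 90: heading 116 -> 26
  RT 60: heading 26 -> 326
  -- iteration 2/4 --
  FD 11: (-3.022,9.887) -> (6.097,3.736) [heading=326, draw]
  RT 90: heading 326 -> 236
  RT 60: heading 236 -> 176
  -- iteration 3/4 --
  FD 11: (6.097,3.736) -> (-4.876,4.503) [heading=176, draw]
  RT 90: heading 176 -> 86
  RT 60: heading 86 -> 26
  -- iteration 4/4 --
  FD 11: (-4.876,4.503) -> (5.011,9.325) [heading=26, draw]
  RT 90: heading 26 -> 296
  RT 60: heading 296 -> 236
]
FD 8.9: (5.011,9.325) -> (0.034,1.947) [heading=236, draw]
RT 150: heading 236 -> 86
FD 6.9: (0.034,1.947) -> (0.515,8.83) [heading=86, draw]
FD 10.8: (0.515,8.83) -> (1.269,19.603) [heading=86, draw]
FD 3.4: (1.269,19.603) -> (1.506,22.995) [heading=86, draw]
Final: pos=(1.506,22.995), heading=86, 9 segment(s) drawn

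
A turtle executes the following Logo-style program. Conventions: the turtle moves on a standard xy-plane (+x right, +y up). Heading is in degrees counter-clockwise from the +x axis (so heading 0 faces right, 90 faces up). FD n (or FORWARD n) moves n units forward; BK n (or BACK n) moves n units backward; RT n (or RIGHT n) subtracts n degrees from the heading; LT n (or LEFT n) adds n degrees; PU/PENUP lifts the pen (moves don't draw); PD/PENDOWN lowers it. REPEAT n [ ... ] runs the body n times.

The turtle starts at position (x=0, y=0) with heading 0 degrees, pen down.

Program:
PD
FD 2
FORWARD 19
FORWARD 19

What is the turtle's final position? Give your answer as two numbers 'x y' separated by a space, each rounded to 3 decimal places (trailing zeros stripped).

Executing turtle program step by step:
Start: pos=(0,0), heading=0, pen down
PD: pen down
FD 2: (0,0) -> (2,0) [heading=0, draw]
FD 19: (2,0) -> (21,0) [heading=0, draw]
FD 19: (21,0) -> (40,0) [heading=0, draw]
Final: pos=(40,0), heading=0, 3 segment(s) drawn

Answer: 40 0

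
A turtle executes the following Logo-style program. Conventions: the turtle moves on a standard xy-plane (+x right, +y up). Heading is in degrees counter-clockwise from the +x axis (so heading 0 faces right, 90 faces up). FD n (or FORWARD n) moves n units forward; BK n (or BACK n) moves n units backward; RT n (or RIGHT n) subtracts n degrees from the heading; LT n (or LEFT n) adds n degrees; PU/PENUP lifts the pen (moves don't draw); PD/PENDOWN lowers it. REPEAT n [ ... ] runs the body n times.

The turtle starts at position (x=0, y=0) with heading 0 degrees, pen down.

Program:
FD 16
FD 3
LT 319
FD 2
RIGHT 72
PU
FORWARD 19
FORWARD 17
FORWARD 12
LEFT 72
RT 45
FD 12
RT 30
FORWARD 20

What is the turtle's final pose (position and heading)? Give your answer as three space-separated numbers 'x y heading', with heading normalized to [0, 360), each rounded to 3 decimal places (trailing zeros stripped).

Answer: -6.176 -75.443 244

Derivation:
Executing turtle program step by step:
Start: pos=(0,0), heading=0, pen down
FD 16: (0,0) -> (16,0) [heading=0, draw]
FD 3: (16,0) -> (19,0) [heading=0, draw]
LT 319: heading 0 -> 319
FD 2: (19,0) -> (20.509,-1.312) [heading=319, draw]
RT 72: heading 319 -> 247
PU: pen up
FD 19: (20.509,-1.312) -> (13.086,-18.802) [heading=247, move]
FD 17: (13.086,-18.802) -> (6.443,-34.45) [heading=247, move]
FD 12: (6.443,-34.45) -> (1.754,-45.496) [heading=247, move]
LT 72: heading 247 -> 319
RT 45: heading 319 -> 274
FD 12: (1.754,-45.496) -> (2.591,-57.467) [heading=274, move]
RT 30: heading 274 -> 244
FD 20: (2.591,-57.467) -> (-6.176,-75.443) [heading=244, move]
Final: pos=(-6.176,-75.443), heading=244, 3 segment(s) drawn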